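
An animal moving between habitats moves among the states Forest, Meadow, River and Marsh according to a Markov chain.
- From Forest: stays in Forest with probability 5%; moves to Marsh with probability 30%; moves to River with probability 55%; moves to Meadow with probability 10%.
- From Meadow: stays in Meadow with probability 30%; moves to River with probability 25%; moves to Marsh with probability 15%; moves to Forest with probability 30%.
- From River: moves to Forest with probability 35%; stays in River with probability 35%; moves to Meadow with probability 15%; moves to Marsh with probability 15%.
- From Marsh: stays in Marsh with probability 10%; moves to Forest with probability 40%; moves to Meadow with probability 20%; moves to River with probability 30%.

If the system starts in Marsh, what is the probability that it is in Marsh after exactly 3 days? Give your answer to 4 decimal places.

0.1735

Propagate the distribution vector 3 days from Marsh.
After 0 days: (0.0000, 0.0000, 0.0000, 1.0000)
After 1 day: (0.4000, 0.2000, 0.3000, 0.1000)
After 2 days: (0.2250, 0.1650, 0.4050, 0.2050)
After 3 days: (0.2845, 0.1738, 0.3683, 0.1735)
P(in Marsh after 3 days) = 0.1735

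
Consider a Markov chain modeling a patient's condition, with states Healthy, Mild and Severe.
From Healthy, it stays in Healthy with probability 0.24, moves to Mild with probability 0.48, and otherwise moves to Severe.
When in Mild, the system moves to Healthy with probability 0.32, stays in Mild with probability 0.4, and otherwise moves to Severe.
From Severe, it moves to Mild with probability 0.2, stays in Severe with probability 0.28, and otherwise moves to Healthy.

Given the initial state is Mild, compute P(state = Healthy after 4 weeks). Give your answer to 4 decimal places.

Propagate the distribution vector 4 weeks from Mild.
After 0 weeks: (0.0000, 1.0000, 0.0000)
After 1 week: (0.3200, 0.4000, 0.2800)
After 2 weeks: (0.3504, 0.3696, 0.2800)
After 3 weeks: (0.3480, 0.3720, 0.2800)
After 4 weeks: (0.3482, 0.3718, 0.2800)
P(in Healthy after 4 weeks) = 0.3482

0.3482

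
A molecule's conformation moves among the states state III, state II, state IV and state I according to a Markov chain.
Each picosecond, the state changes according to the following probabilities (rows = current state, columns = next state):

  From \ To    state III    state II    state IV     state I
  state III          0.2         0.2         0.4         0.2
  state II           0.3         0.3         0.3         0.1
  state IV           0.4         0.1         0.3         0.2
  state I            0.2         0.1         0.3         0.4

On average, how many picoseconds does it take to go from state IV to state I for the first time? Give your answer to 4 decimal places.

Let t(s) be the expected number of picoseconds to first reach state I from state s, with t(state I) = 0. Conditioning on the first picosecond:
t(state III) = 1 + 0.2·t(state III) + 0.2·t(state II) + 0.4·t(state IV)
t(state II) = 1 + 0.3·t(state III) + 0.3·t(state II) + 0.3·t(state IV)
t(state IV) = 1 + 0.4·t(state III) + 0.1·t(state II) + 0.3·t(state IV)
Solving: t(state III) = 5.5056, t(state II) = 6.1236, t(state IV) = 5.4494.
Expected picoseconds from state IV to state I: 5.4494.

5.4494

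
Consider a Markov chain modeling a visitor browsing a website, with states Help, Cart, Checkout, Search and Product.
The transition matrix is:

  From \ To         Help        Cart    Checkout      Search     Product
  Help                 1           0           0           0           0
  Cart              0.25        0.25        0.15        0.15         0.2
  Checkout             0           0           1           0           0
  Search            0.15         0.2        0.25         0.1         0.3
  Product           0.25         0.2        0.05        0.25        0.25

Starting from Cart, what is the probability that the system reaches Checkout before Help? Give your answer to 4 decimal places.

Let h(s) be the probability of absorption at Checkout starting from transient state s. Then h(Checkout) = 1 and h(Help) = 0. By first-step analysis:
h(Cart) = 0.25·0 + 0.25·h(Cart) + 0.15·1 + 0.15·h(Search) + 0.2·h(Product)
h(Search) = 0.15·0 + 0.2·h(Cart) + 0.25·1 + 0.1·h(Search) + 0.3·h(Product)
h(Product) = 0.25·0 + 0.2·h(Cart) + 0.05·1 + 0.25·h(Search) + 0.25·h(Product)
Solving: h(Cart) = 0.3809, h(Search) = 0.4708, h(Product) = 0.3252.
Starting from Cart, the probability is 0.3809.

0.3809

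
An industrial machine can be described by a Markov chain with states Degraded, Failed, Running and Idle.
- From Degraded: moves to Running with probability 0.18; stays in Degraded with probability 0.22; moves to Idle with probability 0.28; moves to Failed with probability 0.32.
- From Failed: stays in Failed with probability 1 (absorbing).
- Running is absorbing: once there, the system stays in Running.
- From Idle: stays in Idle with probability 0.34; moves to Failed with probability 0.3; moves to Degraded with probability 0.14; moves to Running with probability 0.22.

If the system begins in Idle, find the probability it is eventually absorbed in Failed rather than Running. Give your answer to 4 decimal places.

0.5862

Let h(s) be the probability of absorption at Failed starting from transient state s. Then h(Failed) = 1 and h(Running) = 0. By first-step analysis:
h(Degraded) = 0.22·h(Degraded) + 0.32·1 + 0.18·0 + 0.28·h(Idle)
h(Idle) = 0.14·h(Degraded) + 0.3·1 + 0.22·0 + 0.34·h(Idle)
Solving: h(Degraded) = 0.6207, h(Idle) = 0.5862.
Starting from Idle, the probability is 0.5862.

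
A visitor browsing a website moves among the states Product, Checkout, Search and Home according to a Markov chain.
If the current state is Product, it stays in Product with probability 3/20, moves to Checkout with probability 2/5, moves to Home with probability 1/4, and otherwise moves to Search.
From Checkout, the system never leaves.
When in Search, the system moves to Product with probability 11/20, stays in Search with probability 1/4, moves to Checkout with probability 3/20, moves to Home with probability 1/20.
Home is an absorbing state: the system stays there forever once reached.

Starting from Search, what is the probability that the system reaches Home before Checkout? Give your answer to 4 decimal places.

Let h(s) be the probability of absorption at Home starting from transient state s. Then h(Home) = 1 and h(Checkout) = 0. By first-step analysis:
h(Product) = 0.15·h(Product) + 0.4·0 + 0.2·h(Search) + 0.25·1
h(Search) = 0.55·h(Product) + 0.15·0 + 0.25·h(Search) + 0.05·1
Solving: h(Product) = 0.3744, h(Search) = 0.3412.
Starting from Search, the probability is 0.3412.

0.3412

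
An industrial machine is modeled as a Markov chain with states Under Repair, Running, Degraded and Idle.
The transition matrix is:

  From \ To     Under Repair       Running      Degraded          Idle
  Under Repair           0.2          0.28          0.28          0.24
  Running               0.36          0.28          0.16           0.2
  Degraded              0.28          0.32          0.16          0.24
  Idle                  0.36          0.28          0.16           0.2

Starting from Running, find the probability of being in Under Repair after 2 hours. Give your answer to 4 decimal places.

Propagate the distribution vector 2 hours from Running.
After 0 hours: (0.0000, 1.0000, 0.0000, 0.0000)
After 1 hour: (0.3600, 0.2800, 0.1600, 0.2000)
After 2 hours: (0.2896, 0.2864, 0.2032, 0.2208)
P(in Under Repair after 2 hours) = 0.2896

0.2896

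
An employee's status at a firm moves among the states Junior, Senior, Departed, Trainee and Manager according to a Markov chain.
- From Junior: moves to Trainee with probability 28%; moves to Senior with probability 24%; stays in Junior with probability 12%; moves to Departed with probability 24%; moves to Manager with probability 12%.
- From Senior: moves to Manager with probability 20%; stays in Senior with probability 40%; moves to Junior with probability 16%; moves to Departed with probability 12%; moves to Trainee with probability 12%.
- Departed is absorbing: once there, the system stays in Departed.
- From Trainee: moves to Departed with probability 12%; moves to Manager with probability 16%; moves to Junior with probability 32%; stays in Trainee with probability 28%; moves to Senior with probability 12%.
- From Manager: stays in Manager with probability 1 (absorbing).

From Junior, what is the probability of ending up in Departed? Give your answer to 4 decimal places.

Let h(s) be the probability of absorption at Departed starting from transient state s. Then h(Departed) = 1 and h(Manager) = 0. By first-step analysis:
h(Junior) = 0.12·h(Junior) + 0.24·h(Senior) + 0.24·1 + 0.28·h(Trainee) + 0.12·0
h(Senior) = 0.16·h(Junior) + 0.4·h(Senior) + 0.12·1 + 0.12·h(Trainee) + 0.2·0
h(Trainee) = 0.32·h(Junior) + 0.12·h(Senior) + 0.12·1 + 0.28·h(Trainee) + 0.16·0
Solving: h(Junior) = 0.5474, h(Senior) = 0.4427, h(Trainee) = 0.4837.
Starting from Junior, the probability is 0.5474.

0.5474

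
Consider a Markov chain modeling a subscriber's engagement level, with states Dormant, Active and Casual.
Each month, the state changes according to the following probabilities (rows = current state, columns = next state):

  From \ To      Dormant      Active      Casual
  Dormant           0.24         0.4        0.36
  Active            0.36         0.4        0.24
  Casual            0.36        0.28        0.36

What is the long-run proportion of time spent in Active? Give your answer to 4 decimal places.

0.3620

Let the stationary distribution be π with π = πP and π_1 + π_2 + π_3 = 1.
π_1 = 0.24·π_1 + 0.36·π_2 + 0.36·π_3
π_2 = 0.4·π_1 + 0.4·π_2 + 0.28·π_3
Solving with the normalization constraint gives π = (0.3214, 0.3620, 0.3166).
So the stationary probability of Active is 0.3620.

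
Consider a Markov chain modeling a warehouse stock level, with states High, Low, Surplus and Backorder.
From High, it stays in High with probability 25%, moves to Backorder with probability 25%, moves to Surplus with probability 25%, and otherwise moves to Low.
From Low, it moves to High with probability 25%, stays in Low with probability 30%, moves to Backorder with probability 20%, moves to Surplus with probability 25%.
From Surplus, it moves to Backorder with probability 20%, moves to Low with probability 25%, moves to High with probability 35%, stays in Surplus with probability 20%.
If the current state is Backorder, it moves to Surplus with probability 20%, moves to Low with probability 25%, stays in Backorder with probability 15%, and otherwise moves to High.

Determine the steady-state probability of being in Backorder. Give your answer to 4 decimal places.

Let the stationary distribution be π with π = πP and π_1 + π_2 + π_3 + π_4 = 1.
π_1 = 0.25·π_1 + 0.25·π_2 + 0.35·π_3 + 0.4·π_4
π_2 = 0.25·π_1 + 0.3·π_2 + 0.25·π_3 + 0.25·π_4
π_3 = 0.25·π_1 + 0.25·π_2 + 0.2·π_3 + 0.2·π_4
Solving with the normalization constraint gives π = (0.3036, 0.2632, 0.2283, 0.2049).
So the stationary probability of Backorder is 0.2049.

0.2049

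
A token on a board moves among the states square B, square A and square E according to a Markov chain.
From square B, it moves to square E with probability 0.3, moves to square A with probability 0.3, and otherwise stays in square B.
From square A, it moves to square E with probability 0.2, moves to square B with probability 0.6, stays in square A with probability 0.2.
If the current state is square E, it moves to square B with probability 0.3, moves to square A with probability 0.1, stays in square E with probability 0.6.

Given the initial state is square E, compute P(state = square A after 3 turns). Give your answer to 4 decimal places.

0.1890

Propagate the distribution vector 3 turns from square E.
After 0 turns: (0.0000, 0.0000, 1.0000)
After 1 turn: (0.3000, 0.1000, 0.6000)
After 2 turns: (0.3600, 0.1700, 0.4700)
After 3 turns: (0.3870, 0.1890, 0.4240)
P(in square A after 3 turns) = 0.1890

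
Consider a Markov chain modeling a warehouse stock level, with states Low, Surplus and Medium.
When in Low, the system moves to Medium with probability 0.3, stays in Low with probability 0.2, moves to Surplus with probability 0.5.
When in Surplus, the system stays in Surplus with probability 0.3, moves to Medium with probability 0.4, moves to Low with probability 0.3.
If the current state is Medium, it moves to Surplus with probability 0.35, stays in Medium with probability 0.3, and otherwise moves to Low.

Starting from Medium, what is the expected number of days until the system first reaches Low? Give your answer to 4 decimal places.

Let t(s) be the expected number of days to first reach Low from state s, with t(Low) = 0. Conditioning on the first day:
t(Surplus) = 1 + 0.3·t(Surplus) + 0.4·t(Medium)
t(Medium) = 1 + 0.35·t(Surplus) + 0.3·t(Medium)
Solving: t(Surplus) = 3.1429, t(Medium) = 3.0000.
Expected days from Medium to Low: 3.0000.

3.0000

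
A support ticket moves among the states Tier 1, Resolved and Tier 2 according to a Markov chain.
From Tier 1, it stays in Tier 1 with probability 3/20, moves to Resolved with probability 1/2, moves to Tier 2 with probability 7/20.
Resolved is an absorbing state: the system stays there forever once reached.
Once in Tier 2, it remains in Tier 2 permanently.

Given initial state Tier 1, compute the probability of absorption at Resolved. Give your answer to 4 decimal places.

0.5882

Let h(s) be the probability of absorption at Resolved starting from transient state s. Then h(Resolved) = 1 and h(Tier 2) = 0. By first-step analysis:
h(Tier 1) = 0.15·h(Tier 1) + 0.5·1 + 0.35·0
Solving: h(Tier 1) = 0.5882.
Starting from Tier 1, the probability is 0.5882.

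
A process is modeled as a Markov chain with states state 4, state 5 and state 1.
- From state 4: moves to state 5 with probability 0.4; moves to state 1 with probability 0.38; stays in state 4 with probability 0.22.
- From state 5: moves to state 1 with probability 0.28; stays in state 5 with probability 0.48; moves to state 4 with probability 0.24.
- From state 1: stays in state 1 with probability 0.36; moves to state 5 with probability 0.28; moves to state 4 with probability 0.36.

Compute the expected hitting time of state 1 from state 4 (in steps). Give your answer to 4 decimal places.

Let t(s) be the expected number of steps to first reach state 1 from state s, with t(state 1) = 0. Conditioning on the first step:
t(state 4) = 1 + 0.22·t(state 4) + 0.4·t(state 5)
t(state 5) = 1 + 0.24·t(state 4) + 0.48·t(state 5)
Solving: t(state 4) = 2.9716, t(state 5) = 3.2946.
Expected steps from state 4 to state 1: 2.9716.

2.9716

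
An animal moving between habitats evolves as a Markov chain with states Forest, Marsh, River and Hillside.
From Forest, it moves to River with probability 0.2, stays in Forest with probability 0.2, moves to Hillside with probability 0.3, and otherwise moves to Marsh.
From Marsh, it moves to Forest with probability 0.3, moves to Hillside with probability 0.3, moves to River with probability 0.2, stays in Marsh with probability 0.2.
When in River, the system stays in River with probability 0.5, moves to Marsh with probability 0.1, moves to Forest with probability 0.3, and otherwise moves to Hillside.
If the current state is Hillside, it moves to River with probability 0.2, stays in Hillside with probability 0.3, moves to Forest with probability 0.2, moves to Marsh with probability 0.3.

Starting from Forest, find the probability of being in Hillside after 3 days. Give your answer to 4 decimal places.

Propagate the distribution vector 3 days from Forest.
After 0 days: (1.0000, 0.0000, 0.0000, 0.0000)
After 1 day: (0.2000, 0.3000, 0.2000, 0.3000)
After 2 days: (0.2500, 0.2300, 0.2600, 0.2600)
After 3 days: (0.2490, 0.2250, 0.2780, 0.2480)
P(in Hillside after 3 days) = 0.2480

0.2480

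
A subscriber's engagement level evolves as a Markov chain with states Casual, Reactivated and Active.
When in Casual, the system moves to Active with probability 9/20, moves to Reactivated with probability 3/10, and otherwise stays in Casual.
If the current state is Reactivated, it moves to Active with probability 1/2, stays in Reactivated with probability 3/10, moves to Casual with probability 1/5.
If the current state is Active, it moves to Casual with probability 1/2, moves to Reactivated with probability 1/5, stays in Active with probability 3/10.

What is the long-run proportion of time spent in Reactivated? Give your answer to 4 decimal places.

Let the stationary distribution be π with π = πP and π_1 + π_2 + π_3 = 1.
π_1 = 0.25·π_1 + 0.2·π_2 + 0.5·π_3
π_2 = 0.3·π_1 + 0.3·π_2 + 0.2·π_3
Solving with the normalization constraint gives π = (0.3377, 0.2597, 0.4026).
So the stationary probability of Reactivated is 0.2597.

0.2597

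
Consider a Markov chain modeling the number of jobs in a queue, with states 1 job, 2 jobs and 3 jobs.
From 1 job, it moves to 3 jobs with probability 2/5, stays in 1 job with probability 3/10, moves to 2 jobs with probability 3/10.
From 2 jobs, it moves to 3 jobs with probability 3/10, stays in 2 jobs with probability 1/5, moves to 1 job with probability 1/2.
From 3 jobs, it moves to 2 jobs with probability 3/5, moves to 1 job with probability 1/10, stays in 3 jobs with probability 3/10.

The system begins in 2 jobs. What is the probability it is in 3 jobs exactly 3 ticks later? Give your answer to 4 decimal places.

0.3280

Propagate the distribution vector 3 ticks from 2 jobs.
After 0 ticks: (0.0000, 1.0000, 0.0000)
After 1 tick: (0.5000, 0.2000, 0.3000)
After 2 ticks: (0.2800, 0.3700, 0.3500)
After 3 ticks: (0.3040, 0.3680, 0.3280)
P(in 3 jobs after 3 ticks) = 0.3280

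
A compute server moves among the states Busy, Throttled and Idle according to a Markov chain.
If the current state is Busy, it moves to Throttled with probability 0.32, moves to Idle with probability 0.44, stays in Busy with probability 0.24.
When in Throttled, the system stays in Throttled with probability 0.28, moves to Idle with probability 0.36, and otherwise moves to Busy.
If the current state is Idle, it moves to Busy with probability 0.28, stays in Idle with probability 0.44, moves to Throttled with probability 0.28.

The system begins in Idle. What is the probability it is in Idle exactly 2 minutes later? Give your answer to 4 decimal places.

0.4176

Sum over the intermediate state after 1 minute:
P = P(Idle→Busy)·P(Busy→Idle) + P(Idle→Throttled)·P(Throttled→Idle) + P(Idle→Idle)·P(Idle→Idle)
  = 0.28×0.44 + 0.28×0.36 + 0.44×0.44
  = 0.1232 + 0.1008 + 0.1936 = 0.4176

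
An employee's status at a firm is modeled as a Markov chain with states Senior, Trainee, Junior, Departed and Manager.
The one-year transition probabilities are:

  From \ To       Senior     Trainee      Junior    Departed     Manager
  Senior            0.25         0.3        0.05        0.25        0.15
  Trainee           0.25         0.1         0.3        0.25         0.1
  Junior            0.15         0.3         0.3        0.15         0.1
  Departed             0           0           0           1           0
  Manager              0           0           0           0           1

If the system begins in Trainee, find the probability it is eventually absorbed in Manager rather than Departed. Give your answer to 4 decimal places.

Let h(s) be the probability of absorption at Manager starting from transient state s. Then h(Manager) = 1 and h(Departed) = 0. By first-step analysis:
h(Senior) = 0.25·h(Senior) + 0.3·h(Trainee) + 0.05·h(Junior) + 0.25·0 + 0.15·1
h(Trainee) = 0.25·h(Senior) + 0.1·h(Trainee) + 0.3·h(Junior) + 0.25·0 + 0.1·1
h(Junior) = 0.15·h(Senior) + 0.3·h(Trainee) + 0.3·h(Junior) + 0.15·0 + 0.1·1
Solving: h(Senior) = 0.3562, h(Trainee) = 0.3303, h(Junior) = 0.3607.
Starting from Trainee, the probability is 0.3303.

0.3303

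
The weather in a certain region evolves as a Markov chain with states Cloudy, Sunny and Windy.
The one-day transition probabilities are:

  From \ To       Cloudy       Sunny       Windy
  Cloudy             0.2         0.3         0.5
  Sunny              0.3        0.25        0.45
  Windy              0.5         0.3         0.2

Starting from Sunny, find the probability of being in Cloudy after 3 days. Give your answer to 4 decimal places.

0.3345

Propagate the distribution vector 3 days from Sunny.
After 0 days: (0.0000, 1.0000, 0.0000)
After 1 day: (0.3000, 0.2500, 0.4500)
After 2 days: (0.3600, 0.2875, 0.3525)
After 3 days: (0.3345, 0.2856, 0.3799)
P(in Cloudy after 3 days) = 0.3345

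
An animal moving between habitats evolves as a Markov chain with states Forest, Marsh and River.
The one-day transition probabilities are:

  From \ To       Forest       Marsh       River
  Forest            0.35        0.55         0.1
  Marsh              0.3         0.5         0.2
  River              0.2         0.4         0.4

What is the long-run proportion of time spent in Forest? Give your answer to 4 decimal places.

Let the stationary distribution be π with π = πP and π_1 + π_2 + π_3 = 1.
π_1 = 0.35·π_1 + 0.3·π_2 + 0.2·π_3
π_2 = 0.55·π_1 + 0.5·π_2 + 0.4·π_3
Solving with the normalization constraint gives π = (0.2933, 0.4933, 0.2133).
So the stationary probability of Forest is 0.2933.

0.2933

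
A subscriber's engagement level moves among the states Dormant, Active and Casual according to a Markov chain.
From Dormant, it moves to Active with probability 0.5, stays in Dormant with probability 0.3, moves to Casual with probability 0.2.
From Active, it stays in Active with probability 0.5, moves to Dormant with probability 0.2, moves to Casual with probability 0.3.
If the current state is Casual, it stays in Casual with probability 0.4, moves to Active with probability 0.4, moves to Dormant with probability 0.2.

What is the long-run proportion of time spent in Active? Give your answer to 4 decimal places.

Let the stationary distribution be π with π = πP and π_1 + π_2 + π_3 = 1.
π_1 = 0.3·π_1 + 0.2·π_2 + 0.2·π_3
π_2 = 0.5·π_1 + 0.5·π_2 + 0.4·π_3
Solving with the normalization constraint gives π = (0.2222, 0.4691, 0.3086).
So the stationary probability of Active is 0.4691.

0.4691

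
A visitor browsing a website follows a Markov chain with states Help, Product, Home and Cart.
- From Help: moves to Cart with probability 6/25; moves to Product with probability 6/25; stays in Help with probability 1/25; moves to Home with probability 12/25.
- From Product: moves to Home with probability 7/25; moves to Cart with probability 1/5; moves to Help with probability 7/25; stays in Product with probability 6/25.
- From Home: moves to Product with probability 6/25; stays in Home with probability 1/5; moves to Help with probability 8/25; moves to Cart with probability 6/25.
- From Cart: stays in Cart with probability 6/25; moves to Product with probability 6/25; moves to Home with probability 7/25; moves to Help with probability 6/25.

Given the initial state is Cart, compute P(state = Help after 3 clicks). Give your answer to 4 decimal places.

Propagate the distribution vector 3 clicks from Cart.
After 0 clicks: (0.0000, 0.0000, 0.0000, 1.0000)
After 1 click: (0.2400, 0.2400, 0.2800, 0.2400)
After 2 clicks: (0.2240, 0.2400, 0.3056, 0.2304)
After 3 clicks: (0.2292, 0.2400, 0.3004, 0.2304)
P(in Help after 3 clicks) = 0.2292

0.2292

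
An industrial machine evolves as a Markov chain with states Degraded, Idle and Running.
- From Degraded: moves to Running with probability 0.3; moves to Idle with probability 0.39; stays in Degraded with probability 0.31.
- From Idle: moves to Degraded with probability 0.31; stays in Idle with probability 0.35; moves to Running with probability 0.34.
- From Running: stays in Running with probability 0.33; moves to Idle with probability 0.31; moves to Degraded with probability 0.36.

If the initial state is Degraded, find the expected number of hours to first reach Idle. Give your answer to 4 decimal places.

Let t(s) be the expected number of hours to first reach Idle from state s, with t(Idle) = 0. Conditioning on the first hour:
t(Degraded) = 1 + 0.31·t(Degraded) + 0.3·t(Running)
t(Running) = 1 + 0.36·t(Degraded) + 0.33·t(Running)
Solving: t(Degraded) = 2.7378, t(Running) = 2.9636.
Expected hours from Degraded to Idle: 2.7378.

2.7378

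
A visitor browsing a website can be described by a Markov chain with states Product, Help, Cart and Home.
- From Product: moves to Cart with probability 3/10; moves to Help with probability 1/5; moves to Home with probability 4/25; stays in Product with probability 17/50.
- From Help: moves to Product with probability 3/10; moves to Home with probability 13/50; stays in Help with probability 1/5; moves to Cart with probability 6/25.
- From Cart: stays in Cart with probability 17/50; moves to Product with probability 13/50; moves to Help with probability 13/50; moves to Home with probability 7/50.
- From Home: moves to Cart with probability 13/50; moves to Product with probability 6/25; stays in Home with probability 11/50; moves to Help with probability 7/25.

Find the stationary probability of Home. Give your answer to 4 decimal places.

Let the stationary distribution be π with π = πP and π_1 + π_2 + π_3 + π_4 = 1.
π_1 = 0.34·π_1 + 0.3·π_2 + 0.26·π_3 + 0.24·π_4
π_2 = 0.2·π_1 + 0.2·π_2 + 0.26·π_3 + 0.28·π_4
π_3 = 0.3·π_1 + 0.24·π_2 + 0.34·π_3 + 0.26·π_4
Solving with the normalization constraint gives π = (0.2886, 0.2325, 0.2901, 0.1888).
So the stationary probability of Home is 0.1888.

0.1888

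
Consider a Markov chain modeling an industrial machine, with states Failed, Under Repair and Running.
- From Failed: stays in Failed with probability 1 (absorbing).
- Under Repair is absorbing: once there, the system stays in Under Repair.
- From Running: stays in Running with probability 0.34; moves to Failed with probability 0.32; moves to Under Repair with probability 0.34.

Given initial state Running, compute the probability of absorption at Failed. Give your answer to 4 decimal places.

Let h(s) be the probability of absorption at Failed starting from transient state s. Then h(Failed) = 1 and h(Under Repair) = 0. By first-step analysis:
h(Running) = 0.32·1 + 0.34·0 + 0.34·h(Running)
Solving: h(Running) = 0.4848.
Starting from Running, the probability is 0.4848.

0.4848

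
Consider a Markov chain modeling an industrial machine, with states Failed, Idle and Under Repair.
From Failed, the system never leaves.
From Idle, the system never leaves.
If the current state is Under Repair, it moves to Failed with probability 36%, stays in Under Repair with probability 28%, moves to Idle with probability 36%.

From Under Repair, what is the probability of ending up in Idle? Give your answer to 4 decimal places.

Let h(s) be the probability of absorption at Idle starting from transient state s. Then h(Idle) = 1 and h(Failed) = 0. By first-step analysis:
h(Under Repair) = 0.36·0 + 0.36·1 + 0.28·h(Under Repair)
Solving: h(Under Repair) = 0.5000.
Starting from Under Repair, the probability is 0.5000.

0.5000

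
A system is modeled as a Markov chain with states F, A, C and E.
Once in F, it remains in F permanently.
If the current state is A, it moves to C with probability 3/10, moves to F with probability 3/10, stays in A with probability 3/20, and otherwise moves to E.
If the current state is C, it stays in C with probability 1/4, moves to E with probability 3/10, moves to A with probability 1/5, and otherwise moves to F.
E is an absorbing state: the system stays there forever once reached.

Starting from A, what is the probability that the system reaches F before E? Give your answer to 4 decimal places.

0.5195

Let h(s) be the probability of absorption at F starting from transient state s. Then h(F) = 1 and h(E) = 0. By first-step analysis:
h(A) = 0.3·1 + 0.15·h(A) + 0.3·h(C) + 0.25·0
h(C) = 0.25·1 + 0.2·h(A) + 0.25·h(C) + 0.3·0
Solving: h(A) = 0.5195, h(C) = 0.4719.
Starting from A, the probability is 0.5195.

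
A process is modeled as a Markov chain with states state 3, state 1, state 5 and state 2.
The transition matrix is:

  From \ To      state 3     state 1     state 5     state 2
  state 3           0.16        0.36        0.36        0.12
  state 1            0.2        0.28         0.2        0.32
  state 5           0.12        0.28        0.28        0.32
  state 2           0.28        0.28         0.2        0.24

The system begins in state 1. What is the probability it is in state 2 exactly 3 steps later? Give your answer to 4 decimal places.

Propagate the distribution vector 3 steps from state 1.
After 0 steps: (0.0000, 1.0000, 0.0000, 0.0000)
After 1 step: (0.2000, 0.2800, 0.2000, 0.3200)
After 2 steps: (0.2016, 0.2960, 0.2480, 0.2544)
After 3 steps: (0.1924, 0.2961, 0.2521, 0.2593)
P(in state 2 after 3 steps) = 0.2593

0.2593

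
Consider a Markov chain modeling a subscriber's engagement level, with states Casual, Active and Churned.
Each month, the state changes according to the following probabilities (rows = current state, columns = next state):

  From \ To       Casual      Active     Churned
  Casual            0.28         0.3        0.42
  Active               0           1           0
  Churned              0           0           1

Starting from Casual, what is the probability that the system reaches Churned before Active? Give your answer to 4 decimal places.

Let h(s) be the probability of absorption at Churned starting from transient state s. Then h(Churned) = 1 and h(Active) = 0. By first-step analysis:
h(Casual) = 0.28·h(Casual) + 0.3·0 + 0.42·1
Solving: h(Casual) = 0.5833.
Starting from Casual, the probability is 0.5833.

0.5833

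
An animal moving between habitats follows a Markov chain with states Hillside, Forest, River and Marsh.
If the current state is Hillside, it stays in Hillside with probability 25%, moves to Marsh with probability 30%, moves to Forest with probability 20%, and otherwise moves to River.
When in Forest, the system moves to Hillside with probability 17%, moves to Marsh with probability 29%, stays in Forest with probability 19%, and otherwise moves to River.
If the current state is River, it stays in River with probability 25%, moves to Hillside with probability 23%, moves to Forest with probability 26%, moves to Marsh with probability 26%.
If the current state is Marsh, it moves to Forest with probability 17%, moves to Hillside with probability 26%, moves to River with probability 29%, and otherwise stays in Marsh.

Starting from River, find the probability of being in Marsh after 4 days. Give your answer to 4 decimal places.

0.2810

Propagate the distribution vector 4 days from River.
After 0 days: (0.0000, 0.0000, 1.0000, 0.0000)
After 1 day: (0.2300, 0.2600, 0.2500, 0.2600)
After 2 days: (0.2268, 0.2046, 0.2864, 0.2822)
After 3 days: (0.2307, 0.2067, 0.2817, 0.2809)
After 4 days: (0.2306, 0.2064, 0.2819, 0.2810)
P(in Marsh after 4 days) = 0.2810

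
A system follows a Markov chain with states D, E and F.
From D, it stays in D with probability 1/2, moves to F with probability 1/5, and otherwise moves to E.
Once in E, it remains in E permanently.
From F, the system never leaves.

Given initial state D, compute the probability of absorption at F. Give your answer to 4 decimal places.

0.4000

Let h(s) be the probability of absorption at F starting from transient state s. Then h(F) = 1 and h(E) = 0. By first-step analysis:
h(D) = 0.5·h(D) + 0.3·0 + 0.2·1
Solving: h(D) = 0.4000.
Starting from D, the probability is 0.4000.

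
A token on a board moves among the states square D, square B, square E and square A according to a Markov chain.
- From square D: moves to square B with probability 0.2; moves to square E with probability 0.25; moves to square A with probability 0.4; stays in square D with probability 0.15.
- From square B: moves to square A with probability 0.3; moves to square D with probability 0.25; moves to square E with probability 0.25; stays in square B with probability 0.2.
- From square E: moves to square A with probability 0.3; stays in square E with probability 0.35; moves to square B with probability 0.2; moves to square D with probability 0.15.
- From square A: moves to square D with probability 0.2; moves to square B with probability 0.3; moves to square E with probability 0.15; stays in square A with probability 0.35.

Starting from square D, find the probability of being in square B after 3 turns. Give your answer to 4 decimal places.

0.2335

Propagate the distribution vector 3 turns from square D.
After 0 turns: (1.0000, 0.0000, 0.0000, 0.0000)
After 1 turn: (0.1500, 0.2000, 0.2500, 0.4000)
After 2 turns: (0.1900, 0.2400, 0.2350, 0.3350)
After 3 turns: (0.1908, 0.2335, 0.2400, 0.3358)
P(in square B after 3 turns) = 0.2335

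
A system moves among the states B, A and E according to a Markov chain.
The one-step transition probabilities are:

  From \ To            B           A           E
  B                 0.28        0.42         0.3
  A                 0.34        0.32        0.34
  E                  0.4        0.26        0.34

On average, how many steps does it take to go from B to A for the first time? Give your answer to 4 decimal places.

2.7027

Let t(s) be the expected number of steps to first reach A from state s, with t(A) = 0. Conditioning on the first step:
t(B) = 1 + 0.28·t(B) + 0.3·t(E)
t(E) = 1 + 0.4·t(B) + 0.34·t(E)
Solving: t(B) = 2.7027, t(E) = 3.1532.
Expected steps from B to A: 2.7027.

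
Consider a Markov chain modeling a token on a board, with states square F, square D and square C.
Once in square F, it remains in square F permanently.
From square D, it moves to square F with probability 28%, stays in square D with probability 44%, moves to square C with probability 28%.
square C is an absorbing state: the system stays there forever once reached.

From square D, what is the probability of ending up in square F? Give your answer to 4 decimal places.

Let h(s) be the probability of absorption at square F starting from transient state s. Then h(square F) = 1 and h(square C) = 0. By first-step analysis:
h(square D) = 0.28·1 + 0.44·h(square D) + 0.28·0
Solving: h(square D) = 0.5000.
Starting from square D, the probability is 0.5000.

0.5000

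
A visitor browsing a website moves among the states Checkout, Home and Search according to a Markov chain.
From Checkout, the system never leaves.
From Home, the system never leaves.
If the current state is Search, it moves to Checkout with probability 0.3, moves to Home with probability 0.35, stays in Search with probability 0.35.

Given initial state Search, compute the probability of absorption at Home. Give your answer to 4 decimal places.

Let h(s) be the probability of absorption at Home starting from transient state s. Then h(Home) = 1 and h(Checkout) = 0. By first-step analysis:
h(Search) = 0.3·0 + 0.35·1 + 0.35·h(Search)
Solving: h(Search) = 0.5385.
Starting from Search, the probability is 0.5385.

0.5385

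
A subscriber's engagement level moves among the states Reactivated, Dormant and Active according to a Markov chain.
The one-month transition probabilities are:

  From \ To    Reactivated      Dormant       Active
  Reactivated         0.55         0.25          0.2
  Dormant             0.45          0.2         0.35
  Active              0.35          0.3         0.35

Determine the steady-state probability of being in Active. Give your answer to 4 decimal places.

0.2797

Let the stationary distribution be π with π = πP and π_1 + π_2 + π_3 = 1.
π_1 = 0.55·π_1 + 0.45·π_2 + 0.35·π_3
π_2 = 0.25·π_1 + 0.2·π_2 + 0.3·π_3
Solving with the normalization constraint gives π = (0.4689, 0.2514, 0.2797).
So the stationary probability of Active is 0.2797.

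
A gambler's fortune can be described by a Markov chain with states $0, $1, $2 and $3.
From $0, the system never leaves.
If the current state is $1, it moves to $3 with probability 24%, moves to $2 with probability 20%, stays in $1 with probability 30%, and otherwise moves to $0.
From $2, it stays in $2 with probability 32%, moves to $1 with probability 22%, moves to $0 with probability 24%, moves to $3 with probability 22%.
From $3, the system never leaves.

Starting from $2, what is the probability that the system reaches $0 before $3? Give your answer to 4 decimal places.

Let h(s) be the probability of absorption at $0 starting from transient state s. Then h($0) = 1 and h($3) = 0. By first-step analysis:
h($1) = 0.26·1 + 0.3·h($1) + 0.2·h($2) + 0.24·0
h($2) = 0.24·1 + 0.22·h($1) + 0.32·h($2) + 0.22·0
Solving: h($1) = 0.5204, h($2) = 0.5213.
Starting from $2, the probability is 0.5213.

0.5213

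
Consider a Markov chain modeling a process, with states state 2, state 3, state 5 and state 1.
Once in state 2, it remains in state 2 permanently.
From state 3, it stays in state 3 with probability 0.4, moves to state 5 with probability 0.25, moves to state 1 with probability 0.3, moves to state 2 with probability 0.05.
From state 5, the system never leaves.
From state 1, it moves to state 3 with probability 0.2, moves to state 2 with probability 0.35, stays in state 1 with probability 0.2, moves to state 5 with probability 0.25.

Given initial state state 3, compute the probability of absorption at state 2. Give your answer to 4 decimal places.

0.3452

Let h(s) be the probability of absorption at state 2 starting from transient state s. Then h(state 2) = 1 and h(state 5) = 0. By first-step analysis:
h(state 3) = 0.05·1 + 0.4·h(state 3) + 0.25·0 + 0.3·h(state 1)
h(state 1) = 0.35·1 + 0.2·h(state 3) + 0.25·0 + 0.2·h(state 1)
Solving: h(state 3) = 0.3452, h(state 1) = 0.5238.
Starting from state 3, the probability is 0.3452.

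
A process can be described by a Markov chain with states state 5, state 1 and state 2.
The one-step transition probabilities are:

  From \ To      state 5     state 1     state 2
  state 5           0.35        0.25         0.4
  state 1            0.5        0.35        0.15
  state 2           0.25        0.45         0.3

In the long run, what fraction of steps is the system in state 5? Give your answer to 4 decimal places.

Let the stationary distribution be π with π = πP and π_1 + π_2 + π_3 = 1.
π_1 = 0.35·π_1 + 0.5·π_2 + 0.25·π_3
π_2 = 0.25·π_1 + 0.35·π_2 + 0.45·π_3
Solving with the normalization constraint gives π = (0.3726, 0.3413, 0.2861).
So the stationary probability of state 5 is 0.3726.

0.3726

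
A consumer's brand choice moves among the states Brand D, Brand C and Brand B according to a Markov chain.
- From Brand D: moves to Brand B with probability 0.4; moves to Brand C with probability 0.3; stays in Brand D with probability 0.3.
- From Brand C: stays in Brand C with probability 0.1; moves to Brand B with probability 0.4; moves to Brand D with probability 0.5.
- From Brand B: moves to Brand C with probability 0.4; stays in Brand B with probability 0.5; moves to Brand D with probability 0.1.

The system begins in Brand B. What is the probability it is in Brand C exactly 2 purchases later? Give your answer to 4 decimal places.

0.2700

Sum over the intermediate state after 1 purchase:
P = P(Brand B→Brand D)·P(Brand D→Brand C) + P(Brand B→Brand C)·P(Brand C→Brand C) + P(Brand B→Brand B)·P(Brand B→Brand C)
  = 0.1×0.3 + 0.4×0.1 + 0.5×0.4
  = 0.0300 + 0.0400 + 0.2000 = 0.2700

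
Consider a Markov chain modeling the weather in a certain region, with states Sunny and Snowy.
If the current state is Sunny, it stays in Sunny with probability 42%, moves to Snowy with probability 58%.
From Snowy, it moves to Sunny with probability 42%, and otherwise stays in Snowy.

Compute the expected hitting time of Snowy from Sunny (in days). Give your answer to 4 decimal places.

Let t(s) be the expected number of days to first reach Snowy from state s, with t(Snowy) = 0. Conditioning on the first day:
t(Sunny) = 1 + 0.42·t(Sunny)
Solving: t(Sunny) = 1.7241.
Expected days from Sunny to Snowy: 1.7241.

1.7241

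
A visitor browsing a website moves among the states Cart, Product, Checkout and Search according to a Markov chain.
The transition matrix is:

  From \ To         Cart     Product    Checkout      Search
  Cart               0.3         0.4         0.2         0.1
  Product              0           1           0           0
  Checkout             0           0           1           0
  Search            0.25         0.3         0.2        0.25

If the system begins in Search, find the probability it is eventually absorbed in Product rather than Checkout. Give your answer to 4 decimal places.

0.6200

Let h(s) be the probability of absorption at Product starting from transient state s. Then h(Product) = 1 and h(Checkout) = 0. By first-step analysis:
h(Cart) = 0.3·h(Cart) + 0.4·1 + 0.2·0 + 0.1·h(Search)
h(Search) = 0.25·h(Cart) + 0.3·1 + 0.2·0 + 0.25·h(Search)
Solving: h(Cart) = 0.6600, h(Search) = 0.6200.
Starting from Search, the probability is 0.6200.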